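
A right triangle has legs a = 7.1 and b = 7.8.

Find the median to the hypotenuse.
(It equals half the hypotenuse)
Hypotenuse c = √(a² + b²) = √(50.41 + 60.84) = √111.25 ≈ 10.5475
Median to hypotenuse = c/2 ≈ 10.5475/2 ≈ 5.27376

Median = 5.274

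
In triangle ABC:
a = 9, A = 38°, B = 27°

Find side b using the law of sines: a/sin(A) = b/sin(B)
a/sin(A) = b/sin(B)  ⇒  b = a·sin(B)/sin(A) = 9·sin(27°)/sin(38°)
sin(27°) ≈ 0.45399, sin(38°) ≈ 0.615661
b ≈ 9·0.45399/0.615661 ≈ 4.08591/0.615661 ≈ 6.63663

b = 6.637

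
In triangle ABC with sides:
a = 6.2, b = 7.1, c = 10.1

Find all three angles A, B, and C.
Law of cosines for each angle (a² = 38.44, b² = 50.41, c² = 102.01):
cos(A) = (b² + c² − a²)/(2bc) = (50.41 + 102.01 − 38.44)/(2·7.1·10.1) = 113.98/143.42 ≈ 0.794729  ⇒  A ≈ 37.3704°
cos(B) = (a² + c² − b²)/(2ac) = (38.44 + 102.01 − 50.41)/(2·6.2·10.1) = 90.04/125.24 ≈ 0.71894  ⇒  B ≈ 44.033°
cos(C) = (a² + b² − c²)/(2ab) = (38.44 + 50.41 − 102.01)/(2·6.2·7.1) = -13.16/88.04 ≈ -0.149478  ⇒  C ≈ 98.5966°
Check: A + B + C ≈ 180°

A = 37.37°, B = 44.03°, C = 98.6°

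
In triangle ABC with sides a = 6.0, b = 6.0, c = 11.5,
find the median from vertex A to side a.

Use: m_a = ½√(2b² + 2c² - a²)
m_a = ½√(2·6.0² + 2·11.5² − 6.0²) = ½√(2·36 + 2·132.25 − 36) = ½√(72 + 264.5 − 36) = ½√300.5
√300.5 ≈ 17.3349, so m_a ≈ 8.66747

m_a = 8.667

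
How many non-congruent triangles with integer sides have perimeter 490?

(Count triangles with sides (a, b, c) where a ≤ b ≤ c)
Let a ≤ b ≤ c with a + b + c = 490. The only binding inequality is a + b > c, i.e. 490 − c > c, so c < 490/2; and c ≥ 490/3 since c is the largest side.
So 164 ≤ c ≤ 244. For each c, b runs from ⌈(490 − c)/2⌉ up to c (then a = 490 − b − c satisfies 1 ≤ a ≤ b automatically), giving c − ⌈(490 − c)/2⌉ + 1 choices.
Summing over c: 2 + 3 + 5 + 6 + … + 120 + 122  (81 terms, c = 164, …, 244) = 5002
Check (closed form: nearest integer to p²/48 for even p, (p+3)²/48 for odd p): 490²/48 = 240100/48 ≈ 5002.08 → 5002

5002 triangles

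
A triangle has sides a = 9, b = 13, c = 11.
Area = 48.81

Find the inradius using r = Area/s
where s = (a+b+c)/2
s = (9 + 13 + 11)/2 = 33/2 = 16.5
r = Area/s = 48.81/16.5 ≈ 2.95818

r = 2.958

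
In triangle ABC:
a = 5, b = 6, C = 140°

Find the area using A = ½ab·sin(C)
A = ½·a·b·sin(C) = ½·5·6·sin(140°)
sin(140°) ≈ 0.642788
A ≈ ½·30·0.642788 = 15·0.642788 ≈ 9.64181

Area = 9.642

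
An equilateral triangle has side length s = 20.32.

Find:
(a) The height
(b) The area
(a) The height splits the triangle into two 30-60-90 halves: h = s·√3/2 = 20.32·1.73205/2 ≈ 35.1953/2 ≈ 17.5976
(b) Area = (√3/4)·s² = (√3/4)·20.32² = (√3/4)·412.9024 ≈ 0.433013·412.9024 ≈ 178.792

Height = 17.6, Area = 178.8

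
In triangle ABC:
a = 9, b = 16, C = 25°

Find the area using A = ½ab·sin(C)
A = ½·a·b·sin(C) = ½·9·16·sin(25°)
sin(25°) ≈ 0.422618
A ≈ ½·144·0.422618 = 72·0.422618 ≈ 30.4285

Area = 30.43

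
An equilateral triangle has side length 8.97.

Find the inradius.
r = Area/s with s the semi-perimeter.
Area = (√3/4)·8.97² = (√3/4)·80.4609 ≈ 0.433013·80.4609 ≈ 34.8406
s = 3·8.97/2 = 13.455
r ≈ 34.8406/13.455 ≈ 2.58942
(Equivalently r = side/(2√3) = 8.97/3.4641 ≈ 2.58942.)

r = 2.589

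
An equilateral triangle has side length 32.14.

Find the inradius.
r = Area/s with s the semi-perimeter.
Area = (√3/4)·32.14² = (√3/4)·1032.9796 ≈ 0.433013·1032.9796 ≈ 447.293
s = 3·32.14/2 = 48.21
r ≈ 447.293/48.21 ≈ 9.27802
(Equivalently r = side/(2√3) = 32.14/3.4641 ≈ 9.27802.)

r = 9.278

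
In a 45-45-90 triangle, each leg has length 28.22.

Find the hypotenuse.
In a 45-45-90 triangle the sides are in ratio 1 : 1 : √2, so hypotenuse = leg·√2.
Hypotenuse = 28.22·√2 ≈ 28.22·1.41421 ≈ 39.9091

Hypotenuse = 28.22√2 = 39.91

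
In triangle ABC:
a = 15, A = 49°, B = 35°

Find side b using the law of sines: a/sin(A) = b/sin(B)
a/sin(A) = b/sin(B)  ⇒  b = a·sin(B)/sin(A) = 15·sin(35°)/sin(49°)
sin(35°) ≈ 0.573576, sin(49°) ≈ 0.75471
b ≈ 15·0.573576/0.75471 ≈ 8.60365/0.75471 ≈ 11.3999

b = 11.4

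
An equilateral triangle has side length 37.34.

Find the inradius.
r = Area/s with s the semi-perimeter.
Area = (√3/4)·37.34² = (√3/4)·1394.2756 ≈ 0.433013·1394.2756 ≈ 603.739
s = 3·37.34/2 = 56.01
r ≈ 603.739/56.01 ≈ 10.7791
(Equivalently r = side/(2√3) = 37.34/3.4641 ≈ 10.7791.)

r = 10.78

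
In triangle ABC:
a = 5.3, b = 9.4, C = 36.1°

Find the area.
Two sides and the included angle (SAS): A = ½·a·b·sin(C) = ½·5.3·9.4·sin(36.1°)
sin(36.1°) ≈ 0.589196
A ≈ ½·49.82·0.589196 = 24.91·0.589196 ≈ 14.6769

Area = 14.68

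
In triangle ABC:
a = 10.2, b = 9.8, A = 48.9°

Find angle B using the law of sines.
a/sin(A) = b/sin(B)  ⇒  sin(B) = b·sin(A)/a = 9.8·sin(48.9°)/10.2
sin(48.9°) ≈ 0.753563
sin(B) ≈ 9.8·0.753563/10.2 ≈ 7.38492/10.2 ≈ 0.724012
B = arcsin(0.724012) ≈ 46.3867°
(Since b ≤ a we need B ≤ A, so the obtuse alternative 180° − 46.3867° ≈ 133.613° is rejected.)

B = 46.39°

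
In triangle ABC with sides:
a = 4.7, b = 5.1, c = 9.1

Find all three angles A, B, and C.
Law of cosines for each angle (a² = 22.09, b² = 26.01, c² = 82.81):
cos(A) = (b² + c² − a²)/(2bc) = (26.01 + 82.81 − 22.09)/(2·5.1·9.1) = 86.73/92.82 ≈ 0.934389  ⇒  A ≈ 20.8703°
cos(B) = (a² + c² − b²)/(2ac) = (22.09 + 82.81 − 26.01)/(2·4.7·9.1) = 78.89/85.54 ≈ 0.922259  ⇒  B ≈ 22.7415°
cos(C) = (a² + b² − c²)/(2ab) = (22.09 + 26.01 − 82.81)/(2·4.7·5.1) = -34.71/47.94 ≈ -0.72403  ⇒  C ≈ 136.388°
Check: A + B + C ≈ 180°

A = 20.87°, B = 22.74°, C = 136.4°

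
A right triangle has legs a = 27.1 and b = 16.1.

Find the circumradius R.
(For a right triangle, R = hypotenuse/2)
Hypotenuse c = √(a² + b²) = √(734.41 + 259.21) = √993.62 ≈ 31.5217
R = c/2 ≈ 31.5217/2 ≈ 15.7609

R = 15.76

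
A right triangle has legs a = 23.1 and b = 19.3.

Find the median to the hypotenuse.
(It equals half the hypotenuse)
Hypotenuse c = √(a² + b²) = √(533.61 + 372.49) = √906.1 ≈ 30.1015
Median to hypotenuse = c/2 ≈ 30.1015/2 ≈ 15.0507

Median = 15.05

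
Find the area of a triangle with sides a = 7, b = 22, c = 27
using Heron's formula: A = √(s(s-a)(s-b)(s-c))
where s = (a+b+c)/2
s = (7 + 22 + 27)/2 = 56/2 = 28
s − a = 21, s − b = 6, s − c = 1
s(s−a)(s−b)(s−c) = 28·21·6·1 = 3528
Area = √3528 ≈ 59.397

s = 28.0, Area = 59.4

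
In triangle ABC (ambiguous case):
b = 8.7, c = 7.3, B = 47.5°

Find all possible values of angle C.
b/sin(B) = c/sin(C)  ⇒  sin(C) = c·sin(B)/b = 7.3·sin(47.5°)/8.7
sin(47.5°) ≈ 0.737277
sin(C) ≈ 7.3·0.737277/8.7 ≈ 5.38212/8.7 ≈ 0.618635
Candidate 1: C₁ = arcsin(0.618635) ≈ 38.2165°  →  A = 180° − 47.5° − 38.2165° ≈ 94.2835° > 0, valid
Candidate 2: C₂ = 180° − C₁ ≈ 141.783°  →  A = 180° − 47.5° − 141.783° ≈ -9.2835° ≤ 0, not a valid triangle

C = 38.22° (one solution)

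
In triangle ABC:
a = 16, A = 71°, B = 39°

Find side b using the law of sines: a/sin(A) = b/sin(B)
a/sin(A) = b/sin(B)  ⇒  b = a·sin(B)/sin(A) = 16·sin(39°)/sin(71°)
sin(39°) ≈ 0.62932, sin(71°) ≈ 0.945519
b ≈ 16·0.62932/0.945519 ≈ 10.0691/0.945519 ≈ 10.6493

b = 10.65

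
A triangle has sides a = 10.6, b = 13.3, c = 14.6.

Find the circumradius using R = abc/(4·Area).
First find the area with Heron's formula.
s = (10.6 + 13.3 + 14.6)/2 = 19.25
Area = √(s(s−a)(s−b)(s−c)) = √(19.25·8.65·5.95·4.65) ≈ √4606.98 ≈ 67.8748
abc = 10.6·13.3·14.6 = 2058.308
R = abc/(4·Area) ≈ 2058.308/(4·67.8748) = 2058.308/271.499 ≈ 7.58127

R = 7.581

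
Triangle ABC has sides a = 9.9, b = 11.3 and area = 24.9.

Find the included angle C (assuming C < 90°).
Area = ½·a·b·sin(C)  ⇒  sin(C) = 2·Area/(a·b) = 2·24.9/(9.9·11.3) = 49.8/111.87 ≈ 0.44516
C = arcsin(0.44516) ≈ 26.4335° (taking the acute solution since C < 90°)

C = 26.43°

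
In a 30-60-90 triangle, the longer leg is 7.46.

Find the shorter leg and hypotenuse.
In a 30-60-90 triangle the sides are in ratio 1 : √3 : 2, so short leg = long leg/√3 and hypotenuse = 2·(short leg).
Short leg = 7.46/√3 ≈ 7.46/1.73205 ≈ 4.30703
Hypotenuse = 2·4.30703 ≈ 8.61407

Short leg = 4.307, Hypotenuse = 8.614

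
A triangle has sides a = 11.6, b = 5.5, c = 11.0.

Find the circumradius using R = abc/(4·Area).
First find the area with Heron's formula.
s = (11.6 + 5.5 + 11.0)/2 = 14.05
Area = √(s(s−a)(s−b)(s−c)) = √(14.05·2.45·8.55·3.05) ≈ √897.653 ≈ 29.9609
abc = 11.6·5.5·11.0 = 701.8
R = abc/(4·Area) ≈ 701.8/(4·29.9609) = 701.8/119.843 ≈ 5.85597

R = 5.856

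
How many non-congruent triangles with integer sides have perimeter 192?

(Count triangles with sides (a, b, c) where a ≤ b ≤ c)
Let a ≤ b ≤ c with a + b + c = 192. The only binding inequality is a + b > c, i.e. 192 − c > c, so c < 192/2; and c ≥ 192/3 since c is the largest side.
So 64 ≤ c ≤ 95. For each c, b runs from ⌈(192 − c)/2⌉ up to c (then a = 192 − b − c satisfies 1 ≤ a ≤ b automatically), giving c − ⌈(192 − c)/2⌉ + 1 choices.
Summing over c: 1 + 2 + 4 + 5 + … + 46 + 47  (32 terms, c = 64, …, 95) = 768
Check (closed form: nearest integer to p²/48 for even p, (p+3)²/48 for odd p): 192²/48 = 36864/48 ≈ 768.00 → 768

768 triangles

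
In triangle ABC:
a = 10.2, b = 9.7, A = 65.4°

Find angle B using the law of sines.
a/sin(A) = b/sin(B)  ⇒  sin(B) = b·sin(A)/a = 9.7·sin(65.4°)/10.2
sin(65.4°) ≈ 0.909236
sin(B) ≈ 9.7·0.909236/10.2 ≈ 8.81959/10.2 ≈ 0.864666
B = arcsin(0.864666) ≈ 59.8446°
(Since b ≤ a we need B ≤ A, so the obtuse alternative 180° − 59.8446° ≈ 120.155° is rejected.)

B = 59.84°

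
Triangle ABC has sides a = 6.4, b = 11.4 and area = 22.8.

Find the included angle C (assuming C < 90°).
Area = ½·a·b·sin(C)  ⇒  sin(C) = 2·Area/(a·b) = 2·22.8/(6.4·11.4) = 45.6/72.96 ≈ 0.625
C = arcsin(0.625) ≈ 38.6822° (taking the acute solution since C < 90°)

C = 38.68°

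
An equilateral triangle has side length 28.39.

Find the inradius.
r = Area/s with s the semi-perimeter.
Area = (√3/4)·28.39² = (√3/4)·805.9921 ≈ 0.433013·805.9921 ≈ 349.005
s = 3·28.39/2 = 42.585
r ≈ 349.005/42.585 ≈ 8.19549
(Equivalently r = side/(2√3) = 28.39/3.4641 ≈ 8.19549.)

r = 8.195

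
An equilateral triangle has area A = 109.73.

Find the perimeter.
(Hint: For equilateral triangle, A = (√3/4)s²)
A = (√3/4)s²  ⇒  s² = 4A/√3 = 4·109.73/√3 = 438.92/1.73205 ≈ 253.411
s ≈ √253.411 ≈ 15.9189
Perimeter = 3s ≈ 3·15.9189 ≈ 47.7566

Perimeter = 47.76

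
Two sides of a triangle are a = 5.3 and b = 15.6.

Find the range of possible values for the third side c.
Triangle inequality: |a − b| < c < a + b
|a − b| = |5.3 − 15.6| = 10.3
a + b = 5.3 + 15.6 = 20.9

10.3 < c < 20.9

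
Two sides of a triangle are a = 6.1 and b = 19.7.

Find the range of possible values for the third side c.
Triangle inequality: |a − b| < c < a + b
|a − b| = |6.1 − 19.7| = 13.6
a + b = 6.1 + 19.7 = 25.8

13.6 < c < 25.8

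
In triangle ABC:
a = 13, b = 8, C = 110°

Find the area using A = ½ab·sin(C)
A = ½·a·b·sin(C) = ½·13·8·sin(110°)
sin(110°) ≈ 0.939693
A ≈ ½·104·0.939693 = 52·0.939693 ≈ 48.864

Area = 48.86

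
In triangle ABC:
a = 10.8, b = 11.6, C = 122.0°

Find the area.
Two sides and the included angle (SAS): A = ½·a·b·sin(C) = ½·10.8·11.6·sin(122.0°)
sin(122.0°) ≈ 0.848048
A ≈ ½·125.28·0.848048 = 62.64·0.848048 ≈ 53.1217

Area = 53.12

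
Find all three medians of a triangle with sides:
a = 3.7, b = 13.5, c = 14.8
Median formula: m_a = ½√(2b² + 2c² − a²) (and cyclically). a² = 13.69, b² = 182.25, c² = 219.04.
m_a = ½√(2·182.25 + 2·219.04 − 13.69) = ½√788.89 ≈ ½·28.0872 ≈ 14.0436
m_b = ½√(2·13.69 + 2·219.04 − 182.25) = ½√283.21 ≈ ½·16.8288 ≈ 8.41442
m_c = ½√(2·13.69 + 2·182.25 − 219.04) = ½√172.84 ≈ ½·13.1469 ≈ 6.57343

m_a = 14.04, m_b = 8.414, m_c = 6.573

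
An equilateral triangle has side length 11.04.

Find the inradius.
r = Area/s with s the semi-perimeter.
Area = (√3/4)·11.04² = (√3/4)·121.8816 ≈ 0.433013·121.8816 ≈ 52.7763
s = 3·11.04/2 = 16.56
r ≈ 52.7763/16.56 ≈ 3.18697
(Equivalently r = side/(2√3) = 11.04/3.4641 ≈ 3.18697.)

r = 3.187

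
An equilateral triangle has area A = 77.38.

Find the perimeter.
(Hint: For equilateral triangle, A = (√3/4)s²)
A = (√3/4)s²  ⇒  s² = 4A/√3 = 4·77.38/√3 = 309.52/1.73205 ≈ 178.701
s ≈ √178.701 ≈ 13.3679
Perimeter = 3s ≈ 3·13.3679 ≈ 40.1038

Perimeter = 40.1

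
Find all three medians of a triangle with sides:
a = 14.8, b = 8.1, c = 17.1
Median formula: m_a = ½√(2b² + 2c² − a²) (and cyclically). a² = 219.04, b² = 65.61, c² = 292.41.
m_a = ½√(2·65.61 + 2·292.41 − 219.04) = ½√497 ≈ ½·22.2935 ≈ 11.1467
m_b = ½√(2·219.04 + 2·292.41 − 65.61) = ½√957.29 ≈ ½·30.9401 ≈ 15.4701
m_c = ½√(2·219.04 + 2·65.61 − 292.41) = ½√276.89 ≈ ½·16.64 ≈ 8.32001

m_a = 11.15, m_b = 15.47, m_c = 8.32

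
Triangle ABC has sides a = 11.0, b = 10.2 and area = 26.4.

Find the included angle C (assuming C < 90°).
Area = ½·a·b·sin(C)  ⇒  sin(C) = 2·Area/(a·b) = 2·26.4/(11.0·10.2) = 52.8/112.2 ≈ 0.470588
C = arcsin(0.470588) ≈ 28.0725° (taking the acute solution since C < 90°)

C = 28.07°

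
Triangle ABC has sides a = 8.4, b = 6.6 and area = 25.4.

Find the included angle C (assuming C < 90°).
Area = ½·a·b·sin(C)  ⇒  sin(C) = 2·Area/(a·b) = 2·25.4/(8.4·6.6) = 50.8/55.44 ≈ 0.916306
C = arcsin(0.916306) ≈ 66.3919° (taking the acute solution since C < 90°)

C = 66.39°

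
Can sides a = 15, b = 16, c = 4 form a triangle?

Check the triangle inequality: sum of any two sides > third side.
a + b vs c: 15 + 16 = 31 > 4  ✓
a + c vs b: 15 + 4 = 19 > 16  ✓
b + c vs a: 16 + 4 = 20 > 15  ✓

Yes, triangle inequality satisfied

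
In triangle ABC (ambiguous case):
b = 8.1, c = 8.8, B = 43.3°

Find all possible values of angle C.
b/sin(B) = c/sin(C)  ⇒  sin(C) = c·sin(B)/b = 8.8·sin(43.3°)/8.1
sin(43.3°) ≈ 0.685818
sin(C) ≈ 8.8·0.685818/8.1 ≈ 6.0352/8.1 ≈ 0.745087
Candidate 1: C₁ = arcsin(0.745087) ≈ 48.1665°  →  A = 180° − 43.3° − 48.1665° ≈ 88.5335° > 0, valid
Candidate 2: C₂ = 180° − C₁ ≈ 131.833°  →  A = 180° − 43.3° − 131.833° ≈ 4.86654° > 0, valid

C = 48.17° or C = 131.8° (two solutions)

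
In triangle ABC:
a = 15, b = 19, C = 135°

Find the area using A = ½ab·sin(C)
A = ½·a·b·sin(C) = ½·15·19·sin(135°)
sin(135°) ≈ 0.707107
A ≈ ½·285·0.707107 = 142.5·0.707107 ≈ 100.763

Area = 100.8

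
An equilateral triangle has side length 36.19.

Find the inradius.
r = Area/s with s the semi-perimeter.
Area = (√3/4)·36.19² = (√3/4)·1309.7161 ≈ 0.433013·1309.7161 ≈ 567.124
s = 3·36.19/2 = 54.285
r ≈ 567.124/54.285 ≈ 10.4472
(Equivalently r = side/(2√3) = 36.19/3.4641 ≈ 10.4472.)

r = 10.45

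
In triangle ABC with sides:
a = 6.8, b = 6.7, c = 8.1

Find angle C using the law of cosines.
c² = a² + b² − 2ab·cos(C)  ⇒  cos(C) = (a² + b² − c²)/(2ab)
cos(C) = (6.8² + 6.7² − 8.1²)/(2·6.8·6.7) = (46.24 + 44.89 − 65.61)/91.12 = 25.52/91.12 ≈ 0.28007
C = arccos(0.28007) ≈ 73.7356°

C = 73.74°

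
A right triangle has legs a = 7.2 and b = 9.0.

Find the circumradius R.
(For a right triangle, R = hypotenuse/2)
Hypotenuse c = √(a² + b²) = √(51.84 + 81) = √132.84 ≈ 11.5256
R = c/2 ≈ 11.5256/2 ≈ 5.76281

R = 5.763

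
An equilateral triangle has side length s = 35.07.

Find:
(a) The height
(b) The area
(a) The height splits the triangle into two 30-60-90 halves: h = s·√3/2 = 35.07·1.73205/2 ≈ 60.743/2 ≈ 30.3715
(b) Area = (√3/4)·s² = (√3/4)·35.07² = (√3/4)·1229.9049 ≈ 0.433013·1229.9049 ≈ 532.564

Height = 30.37, Area = 532.6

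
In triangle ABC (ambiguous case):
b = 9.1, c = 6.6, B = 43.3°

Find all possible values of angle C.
b/sin(B) = c/sin(C)  ⇒  sin(C) = c·sin(B)/b = 6.6·sin(43.3°)/9.1
sin(43.3°) ≈ 0.685818
sin(C) ≈ 6.6·0.685818/9.1 ≈ 4.5264/9.1 ≈ 0.497407
Candidate 1: C₁ = arcsin(0.497407) ≈ 29.8286°  →  A = 180° − 43.3° − 29.8286° ≈ 106.871° > 0, valid
Candidate 2: C₂ = 180° − C₁ ≈ 150.171°  →  A = 180° − 43.3° − 150.171° ≈ -13.4714° ≤ 0, not a valid triangle

C = 29.83° (one solution)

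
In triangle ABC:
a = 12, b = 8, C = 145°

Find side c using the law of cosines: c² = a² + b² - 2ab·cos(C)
c² = 12² + 8² − 2·12·8·cos(145°)
cos(145°) ≈ -0.819152
c² ≈ 144 + 64 − 192·(-0.819152) ≈ 208 + 157.277 ≈ 365.277
c ≈ √365.277 ≈ 19.1122

c = 19.11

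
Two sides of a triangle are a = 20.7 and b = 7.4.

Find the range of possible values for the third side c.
Triangle inequality: |a − b| < c < a + b
|a − b| = |20.7 − 7.4| = 13.3
a + b = 20.7 + 7.4 = 28.1

13.3 < c < 28.1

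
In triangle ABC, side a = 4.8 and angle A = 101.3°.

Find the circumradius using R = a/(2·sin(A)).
R = a/(2·sin(A)) = 4.8/(2·sin(101.3°))
sin(101.3°) ≈ 0.980615
R ≈ 4.8/(2·0.980615) = 4.8/1.96123 ≈ 2.44744

R = 2.447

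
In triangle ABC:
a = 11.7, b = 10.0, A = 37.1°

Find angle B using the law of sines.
a/sin(A) = b/sin(B)  ⇒  sin(B) = b·sin(A)/a = 10.0·sin(37.1°)/11.7
sin(37.1°) ≈ 0.603208
sin(B) ≈ 10.0·0.603208/11.7 ≈ 6.03208/11.7 ≈ 0.515562
B = arcsin(0.515562) ≈ 31.0351°
(Since b ≤ a we need B ≤ A, so the obtuse alternative 180° − 31.0351° ≈ 148.965° is rejected.)

B = 31.04°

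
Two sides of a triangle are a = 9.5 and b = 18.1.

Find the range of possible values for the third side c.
Triangle inequality: |a − b| < c < a + b
|a − b| = |9.5 − 18.1| = 8.6
a + b = 9.5 + 18.1 = 27.6

8.6 < c < 27.6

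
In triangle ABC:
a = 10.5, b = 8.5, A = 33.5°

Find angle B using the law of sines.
a/sin(A) = b/sin(B)  ⇒  sin(B) = b·sin(A)/a = 8.5·sin(33.5°)/10.5
sin(33.5°) ≈ 0.551937
sin(B) ≈ 8.5·0.551937/10.5 ≈ 4.69146/10.5 ≈ 0.446806
B = arcsin(0.446806) ≈ 26.539°
(Since b ≤ a we need B ≤ A, so the obtuse alternative 180° − 26.539° ≈ 153.461° is rejected.)

B = 26.54°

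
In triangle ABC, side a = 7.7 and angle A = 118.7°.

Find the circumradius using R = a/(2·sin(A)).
R = a/(2·sin(A)) = 7.7/(2·sin(118.7°))
sin(118.7°) ≈ 0.877146
R ≈ 7.7/(2·0.877146) = 7.7/1.75429 ≈ 4.38923

R = 4.389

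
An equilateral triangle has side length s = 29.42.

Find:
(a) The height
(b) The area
(a) The height splits the triangle into two 30-60-90 halves: h = s·√3/2 = 29.42·1.73205/2 ≈ 50.9569/2 ≈ 25.4785
(b) Area = (√3/4)·s² = (√3/4)·29.42² = (√3/4)·865.5364 ≈ 0.433013·865.5364 ≈ 374.788

Height = 25.48, Area = 374.8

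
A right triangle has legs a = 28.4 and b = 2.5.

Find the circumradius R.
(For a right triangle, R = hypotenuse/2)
Hypotenuse c = √(a² + b²) = √(806.56 + 6.25) = √812.81 ≈ 28.5098
R = c/2 ≈ 28.5098/2 ≈ 14.2549

R = 14.25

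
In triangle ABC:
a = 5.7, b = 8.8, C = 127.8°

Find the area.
Two sides and the included angle (SAS): A = ½·a·b·sin(C) = ½·5.7·8.8·sin(127.8°)
sin(127.8°) ≈ 0.790155
A ≈ ½·50.16·0.790155 = 25.08·0.790155 ≈ 19.8171

Area = 19.82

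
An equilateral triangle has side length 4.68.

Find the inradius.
r = Area/s with s the semi-perimeter.
Area = (√3/4)·4.68² = (√3/4)·21.9024 ≈ 0.433013·21.9024 ≈ 9.48402
s = 3·4.68/2 = 7.02
r ≈ 9.48402/7.02 ≈ 1.351
(Equivalently r = side/(2√3) = 4.68/3.4641 ≈ 1.351.)

r = 1.351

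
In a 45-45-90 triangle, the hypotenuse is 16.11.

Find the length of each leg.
In a 45-45-90 triangle hypotenuse = leg·√2, so leg = hypotenuse/√2.
Leg = 16.11/√2 ≈ 16.11/1.41421 ≈ 11.3915

Each leg = 11.39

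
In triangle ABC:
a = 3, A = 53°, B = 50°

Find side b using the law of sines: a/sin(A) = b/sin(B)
a/sin(A) = b/sin(B)  ⇒  b = a·sin(B)/sin(A) = 3·sin(50°)/sin(53°)
sin(50°) ≈ 0.766044, sin(53°) ≈ 0.798636
b ≈ 3·0.766044/0.798636 ≈ 2.29813/0.798636 ≈ 2.87757

b = 2.878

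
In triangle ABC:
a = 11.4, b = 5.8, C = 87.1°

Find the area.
Two sides and the included angle (SAS): A = ½·a·b·sin(C) = ½·11.4·5.8·sin(87.1°)
sin(87.1°) ≈ 0.998719
A ≈ ½·66.12·0.998719 = 33.06·0.998719 ≈ 33.0177

Area = 33.02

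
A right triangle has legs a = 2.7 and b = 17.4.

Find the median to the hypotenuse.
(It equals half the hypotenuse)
Hypotenuse c = √(a² + b²) = √(7.29 + 302.76) = √310.05 ≈ 17.6082
Median to hypotenuse = c/2 ≈ 17.6082/2 ≈ 8.80412

Median = 8.804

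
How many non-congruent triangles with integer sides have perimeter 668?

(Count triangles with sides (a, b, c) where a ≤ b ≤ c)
Let a ≤ b ≤ c with a + b + c = 668. The only binding inequality is a + b > c, i.e. 668 − c > c, so c < 668/2; and c ≥ 668/3 since c is the largest side.
So 223 ≤ c ≤ 333. For each c, b runs from ⌈(668 − c)/2⌉ up to c (then a = 668 − b − c satisfies 1 ≤ a ≤ b automatically), giving c − ⌈(668 − c)/2⌉ + 1 choices.
Summing over c: 1 + 3 + 4 + 6 + … + 165 + 166  (111 terms, c = 223, …, 333) = 9296
Check (closed form: nearest integer to p²/48 for even p, (p+3)²/48 for odd p): 668²/48 = 446224/48 ≈ 9296.33 → 9296

9296 triangles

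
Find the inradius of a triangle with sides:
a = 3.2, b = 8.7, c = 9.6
r = Area/s where s is the semi-perimeter.
s = (3.2 + 8.7 + 9.6)/2 = 21.5/2 = 10.75
Area = √(s(s−a)(s−b)(s−c)) = √(10.75·7.55·2.05·1.15) ≈ √191.341 ≈ 13.8326
r ≈ 13.8326/10.75 ≈ 1.28675

r = 1.287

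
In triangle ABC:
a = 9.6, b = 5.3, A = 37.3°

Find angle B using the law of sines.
a/sin(A) = b/sin(B)  ⇒  sin(B) = b·sin(A)/a = 5.3·sin(37.3°)/9.6
sin(37.3°) ≈ 0.605988
sin(B) ≈ 5.3·0.605988/9.6 ≈ 3.21174/9.6 ≈ 0.334556
B = arcsin(0.334556) ≈ 19.5455°
(Since b ≤ a we need B ≤ A, so the obtuse alternative 180° − 19.5455° ≈ 160.454° is rejected.)

B = 19.55°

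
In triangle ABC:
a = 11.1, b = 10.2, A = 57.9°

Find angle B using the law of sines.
a/sin(A) = b/sin(B)  ⇒  sin(B) = b·sin(A)/a = 10.2·sin(57.9°)/11.1
sin(57.9°) ≈ 0.847122
sin(B) ≈ 10.2·0.847122/11.1 ≈ 8.64064/11.1 ≈ 0.778436
B = arcsin(0.778436) ≈ 51.1176°
(Since b ≤ a we need B ≤ A, so the obtuse alternative 180° − 51.1176° ≈ 128.882° is rejected.)

B = 51.12°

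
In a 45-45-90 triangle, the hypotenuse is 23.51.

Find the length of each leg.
In a 45-45-90 triangle hypotenuse = leg·√2, so leg = hypotenuse/√2.
Leg = 23.51/√2 ≈ 23.51/1.41421 ≈ 16.6241

Each leg = 16.62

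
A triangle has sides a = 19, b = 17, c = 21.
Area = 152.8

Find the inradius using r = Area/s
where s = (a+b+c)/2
s = (19 + 17 + 21)/2 = 57/2 = 28.5
r = Area/s = 152.8/28.5 ≈ 5.3614

r = 5.361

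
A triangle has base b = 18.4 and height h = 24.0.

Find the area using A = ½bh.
A = ½·b·h = ½·18.4·24.0 = ½·441.6 = 220.8

Area = 220.8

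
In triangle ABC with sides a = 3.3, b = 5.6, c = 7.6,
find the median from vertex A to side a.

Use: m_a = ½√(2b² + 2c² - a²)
m_a = ½√(2·5.6² + 2·7.6² − 3.3²) = ½√(2·31.36 + 2·57.76 − 10.89) = ½√(62.72 + 115.52 − 10.89) = ½√167.35
√167.35 ≈ 12.9364, so m_a ≈ 6.46819

m_a = 6.468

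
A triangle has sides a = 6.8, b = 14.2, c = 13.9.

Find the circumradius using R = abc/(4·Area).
First find the area with Heron's formula.
s = (6.8 + 14.2 + 13.9)/2 = 17.45
Area = √(s(s−a)(s−b)(s−c)) = √(17.45·10.65·3.25·3.55) ≈ √2144.16 ≈ 46.3051
abc = 6.8·14.2·13.9 = 1342.184
R = abc/(4·Area) ≈ 1342.184/(4·46.3051) = 1342.184/185.22 ≈ 7.24642

R = 7.246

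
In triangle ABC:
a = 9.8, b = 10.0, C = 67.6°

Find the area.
Two sides and the included angle (SAS): A = ½·a·b·sin(C) = ½·9.8·10.0·sin(67.6°)
sin(67.6°) ≈ 0.924546
A ≈ ½·98·0.924546 = 49·0.924546 ≈ 45.3028

Area = 45.3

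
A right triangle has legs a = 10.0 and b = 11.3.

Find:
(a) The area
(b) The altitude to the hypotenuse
(a) The legs are perpendicular, so Area = ½·a·b = ½·10.0·11.3 = ½·113 = 56.5
(b) Hypotenuse c = √(a² + b²) = √(100 + 127.69) = √227.69 ≈ 15.0894
    Area = ½·c·h_c  ⇒  h_c = 2·Area/c = 113/15.0894 ≈ 7.4887

Area = 56.5, h_c = 7.489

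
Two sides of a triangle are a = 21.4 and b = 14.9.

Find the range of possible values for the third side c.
Triangle inequality: |a − b| < c < a + b
|a − b| = |21.4 − 14.9| = 6.5
a + b = 21.4 + 14.9 = 36.3

6.5 < c < 36.3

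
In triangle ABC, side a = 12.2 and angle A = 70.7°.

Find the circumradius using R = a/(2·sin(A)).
R = a/(2·sin(A)) = 12.2/(2·sin(70.7°))
sin(70.7°) ≈ 0.943801
R ≈ 12.2/(2·0.943801) = 12.2/1.8876 ≈ 6.46323

R = 6.463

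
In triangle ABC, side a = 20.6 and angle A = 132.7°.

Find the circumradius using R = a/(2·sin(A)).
R = a/(2·sin(A)) = 20.6/(2·sin(132.7°))
sin(132.7°) ≈ 0.734915
R ≈ 20.6/(2·0.734915) = 20.6/1.46983 ≈ 14.0152

R = 14.02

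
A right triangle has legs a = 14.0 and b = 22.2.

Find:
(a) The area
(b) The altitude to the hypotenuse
(a) The legs are perpendicular, so Area = ½·a·b = ½·14.0·22.2 = ½·310.8 = 155.4
(b) Hypotenuse c = √(a² + b²) = √(196 + 492.84) = √688.84 ≈ 26.2458
    Area = ½·c·h_c  ⇒  h_c = 2·Area/c = 310.8/26.2458 ≈ 11.8419

Area = 155.4, h_c = 11.84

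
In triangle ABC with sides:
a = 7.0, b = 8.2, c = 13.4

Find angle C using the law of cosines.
c² = a² + b² − 2ab·cos(C)  ⇒  cos(C) = (a² + b² − c²)/(2ab)
cos(C) = (7.0² + 8.2² − 13.4²)/(2·7.0·8.2) = (49 + 67.24 − 179.56)/114.8 = -63.32/114.8 ≈ -0.551568
C = arccos(-0.551568) ≈ 123.475°

C = 123.5°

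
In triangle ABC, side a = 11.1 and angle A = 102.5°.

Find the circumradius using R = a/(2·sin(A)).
R = a/(2·sin(A)) = 11.1/(2·sin(102.5°))
sin(102.5°) ≈ 0.976296
R ≈ 11.1/(2·0.976296) = 11.1/1.95259 ≈ 5.68475

R = 5.685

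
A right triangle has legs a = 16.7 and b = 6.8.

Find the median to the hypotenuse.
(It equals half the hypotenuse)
Hypotenuse c = √(a² + b²) = √(278.89 + 46.24) = √325.13 ≈ 18.0314
Median to hypotenuse = c/2 ≈ 18.0314/2 ≈ 9.01568

Median = 9.016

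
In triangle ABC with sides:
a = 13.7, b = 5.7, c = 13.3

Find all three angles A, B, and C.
Law of cosines for each angle (a² = 187.69, b² = 32.49, c² = 176.89):
cos(A) = (b² + c² − a²)/(2bc) = (32.49 + 176.89 − 187.69)/(2·5.7·13.3) = 21.69/151.62 ≈ 0.143055  ⇒  A ≈ 81.7753°
cos(B) = (a² + c² − b²)/(2ac) = (187.69 + 176.89 − 32.49)/(2·13.7·13.3) = 332.09/364.42 ≈ 0.911284  ⇒  B ≈ 24.3166°
cos(C) = (a² + b² − c²)/(2ab) = (187.69 + 32.49 − 176.89)/(2·13.7·5.7) = 43.29/156.18 ≈ 0.27718  ⇒  C ≈ 73.908°
Check: A + B + C ≈ 180°

A = 81.78°, B = 24.32°, C = 73.91°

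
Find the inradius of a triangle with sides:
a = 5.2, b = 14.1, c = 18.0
r = Area/s where s is the semi-perimeter.
s = (5.2 + 14.1 + 18.0)/2 = 37.3/2 = 18.65
Area = √(s(s−a)(s−b)(s−c)) = √(18.65·13.45·4.55·0.65) ≈ √741.867 ≈ 27.2372
r ≈ 27.2372/18.65 ≈ 1.46044

r = 1.46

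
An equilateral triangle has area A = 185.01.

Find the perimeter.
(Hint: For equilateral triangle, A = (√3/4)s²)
A = (√3/4)s²  ⇒  s² = 4A/√3 = 4·185.01/√3 = 740.04/1.73205 ≈ 427.262
s ≈ √427.262 ≈ 20.6703
Perimeter = 3s ≈ 3·20.6703 ≈ 62.011

Perimeter = 62.01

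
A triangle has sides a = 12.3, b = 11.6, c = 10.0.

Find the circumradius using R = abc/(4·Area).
First find the area with Heron's formula.
s = (12.3 + 11.6 + 10.0)/2 = 16.95
Area = √(s(s−a)(s−b)(s−c)) = √(16.95·4.65·5.35·6.95) ≈ √2930.63 ≈ 54.1353
abc = 12.3·11.6·10.0 = 1426.8
R = abc/(4·Area) ≈ 1426.8/(4·54.1353) = 1426.8/216.541 ≈ 6.58905

R = 6.589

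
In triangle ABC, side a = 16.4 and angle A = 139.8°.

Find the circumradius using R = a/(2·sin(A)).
R = a/(2·sin(A)) = 16.4/(2·sin(139.8°))
sin(139.8°) ≈ 0.645458
R ≈ 16.4/(2·0.645458) = 16.4/1.29092 ≈ 12.7042

R = 12.7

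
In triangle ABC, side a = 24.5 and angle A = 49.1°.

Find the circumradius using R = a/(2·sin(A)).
R = a/(2·sin(A)) = 24.5/(2·sin(49.1°))
sin(49.1°) ≈ 0.755853
R ≈ 24.5/(2·0.755853) = 24.5/1.51171 ≈ 16.2068

R = 16.21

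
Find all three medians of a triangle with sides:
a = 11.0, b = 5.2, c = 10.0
Median formula: m_a = ½√(2b² + 2c² − a²) (and cyclically). a² = 121, b² = 27.04, c² = 100.
m_a = ½√(2·27.04 + 2·100 − 121) = ½√133.08 ≈ ½·11.536 ≈ 5.76802
m_b = ½√(2·121 + 2·100 − 27.04) = ½√414.96 ≈ ½·20.3706 ≈ 10.1853
m_c = ½√(2·121 + 2·27.04 − 100) = ½√196.08 ≈ ½·14.0029 ≈ 7.00143

m_a = 5.768, m_b = 10.19, m_c = 7.001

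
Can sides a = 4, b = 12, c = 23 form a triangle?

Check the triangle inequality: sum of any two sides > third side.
a + b vs c: 4 + 12 = 16 ≤ 23  ✗
a + c vs b: 4 + 23 = 27 > 12  ✓
b + c vs a: 12 + 23 = 35 > 4  ✓

No: 4 + 12 = 16 is not > 23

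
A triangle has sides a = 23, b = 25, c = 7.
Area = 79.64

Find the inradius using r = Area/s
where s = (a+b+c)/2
s = (23 + 25 + 7)/2 = 55/2 = 27.5
r = Area/s = 79.64/27.5 ≈ 2.896

r = 2.896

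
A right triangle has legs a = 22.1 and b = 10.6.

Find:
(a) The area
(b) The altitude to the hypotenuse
(a) The legs are perpendicular, so Area = ½·a·b = ½·22.1·10.6 = ½·234.26 = 117.13
(b) Hypotenuse c = √(a² + b²) = √(488.41 + 112.36) = √600.77 ≈ 24.5106
    Area = ½·c·h_c  ⇒  h_c = 2·Area/c = 234.26/24.5106 ≈ 9.55749

Area = 117.13, h_c = 9.557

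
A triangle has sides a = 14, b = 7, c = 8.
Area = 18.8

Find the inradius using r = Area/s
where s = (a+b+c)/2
s = (14 + 7 + 8)/2 = 29/2 = 14.5
r = Area/s = 18.8/14.5 ≈ 1.29655

r = 1.297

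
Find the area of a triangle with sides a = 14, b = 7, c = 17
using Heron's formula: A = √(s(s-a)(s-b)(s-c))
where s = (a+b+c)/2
s = (14 + 7 + 17)/2 = 38/2 = 19
s − a = 5, s − b = 12, s − c = 2
s(s−a)(s−b)(s−c) = 19·5·12·2 = 2280
Area = √2280 ≈ 47.7493

s = 19.0, Area = 47.75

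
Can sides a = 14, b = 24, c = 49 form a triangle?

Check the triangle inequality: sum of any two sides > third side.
a + b vs c: 14 + 24 = 38 ≤ 49  ✗
a + c vs b: 14 + 49 = 63 > 24  ✓
b + c vs a: 24 + 49 = 73 > 14  ✓

No: 14 + 24 = 38 is not > 49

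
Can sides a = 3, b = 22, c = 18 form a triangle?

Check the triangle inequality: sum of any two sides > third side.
a + b vs c: 3 + 22 = 25 > 18  ✓
a + c vs b: 3 + 18 = 21 ≤ 22  ✗
b + c vs a: 22 + 18 = 40 > 3  ✓

No: 3 + 18 = 21 is not > 22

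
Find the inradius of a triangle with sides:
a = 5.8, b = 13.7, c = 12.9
r = Area/s where s is the semi-perimeter.
s = (5.8 + 13.7 + 12.9)/2 = 32.4/2 = 16.2
Area = √(s(s−a)(s−b)(s−c)) = √(16.2·10.4·2.5·3.3) ≈ √1389.96 ≈ 37.2822
r ≈ 37.2822/16.2 ≈ 2.30137

r = 2.301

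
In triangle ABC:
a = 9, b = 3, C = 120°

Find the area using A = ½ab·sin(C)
A = ½·a·b·sin(C) = ½·9·3·sin(120°)
sin(120°) ≈ 0.866025
A ≈ ½·27·0.866025 = 13.5·0.866025 ≈ 11.6913

Area = 11.69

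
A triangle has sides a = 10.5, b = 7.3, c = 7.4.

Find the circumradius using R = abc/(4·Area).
First find the area with Heron's formula.
s = (10.5 + 7.3 + 7.4)/2 = 12.6
Area = √(s(s−a)(s−b)(s−c)) = √(12.6·2.1·5.3·5.2) ≈ √729.238 ≈ 27.0044
abc = 10.5·7.3·7.4 = 567.21
R = abc/(4·Area) ≈ 567.21/(4·27.0044) = 567.21/108.018 ≈ 5.25109

R = 5.251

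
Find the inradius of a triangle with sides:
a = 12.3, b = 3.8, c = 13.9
r = Area/s where s is the semi-perimeter.
s = (12.3 + 3.8 + 13.9)/2 = 30/2 = 15
Area = √(s(s−a)(s−b)(s−c)) = √(15·2.7·11.2·1.1) ≈ √498.96 ≈ 22.3374
r ≈ 22.3374/15 ≈ 1.48916

r = 1.489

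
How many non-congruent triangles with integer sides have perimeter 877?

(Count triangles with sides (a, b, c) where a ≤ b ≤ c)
Let a ≤ b ≤ c with a + b + c = 877. The only binding inequality is a + b > c, i.e. 877 − c > c, so c < 877/2; and c ≥ 877/3 since c is the largest side.
So 293 ≤ c ≤ 438. For each c, b runs from ⌈(877 − c)/2⌉ up to c (then a = 877 − b − c satisfies 1 ≤ a ≤ b automatically), giving c − ⌈(877 − c)/2⌉ + 1 choices.
Summing over c: 2 + 3 + 5 + 6 + … + 218 + 219  (146 terms, c = 293, …, 438) = 16133
Check (closed form: nearest integer to p²/48 for even p, (p+3)²/48 for odd p): (877+3)²/48 = 880²/48 = 774400/48 ≈ 16133.33 → 16133

16133 triangles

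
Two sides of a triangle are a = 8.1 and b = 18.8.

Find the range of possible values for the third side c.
Triangle inequality: |a − b| < c < a + b
|a − b| = |8.1 − 18.8| = 10.7
a + b = 8.1 + 18.8 = 26.9

10.7 < c < 26.9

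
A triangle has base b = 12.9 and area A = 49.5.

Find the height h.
A = ½·b·h  ⇒  h = 2A/b = 2·49.5/12.9 = 99/12.9 ≈ 7.67442

h = 7.674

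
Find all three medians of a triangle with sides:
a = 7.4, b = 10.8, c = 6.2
Median formula: m_a = ½√(2b² + 2c² − a²) (and cyclically). a² = 54.76, b² = 116.64, c² = 38.44.
m_a = ½√(2·116.64 + 2·38.44 − 54.76) = ½√255.4 ≈ ½·15.9812 ≈ 7.99062
m_b = ½√(2·54.76 + 2·38.44 − 116.64) = ½√69.76 ≈ ½·8.35225 ≈ 4.17612
m_c = ½√(2·54.76 + 2·116.64 − 38.44) = ½√304.36 ≈ ½·17.4459 ≈ 8.72296

m_a = 7.991, m_b = 4.176, m_c = 8.723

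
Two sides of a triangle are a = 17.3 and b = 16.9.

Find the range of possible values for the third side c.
Triangle inequality: |a − b| < c < a + b
|a − b| = |17.3 − 16.9| = 0.4
a + b = 17.3 + 16.9 = 34.2

0.4 < c < 34.2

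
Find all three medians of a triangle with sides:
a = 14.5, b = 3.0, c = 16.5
Median formula: m_a = ½√(2b² + 2c² − a²) (and cyclically). a² = 210.25, b² = 9, c² = 272.25.
m_a = ½√(2·9 + 2·272.25 − 210.25) = ½√352.25 ≈ ½·18.7683 ≈ 9.38416
m_b = ½√(2·210.25 + 2·272.25 − 9) = ½√956 ≈ ½·30.9192 ≈ 15.4596
m_c = ½√(2·210.25 + 2·9 − 272.25) = ½√166.25 ≈ ½·12.8938 ≈ 6.4469

m_a = 9.384, m_b = 15.46, m_c = 6.447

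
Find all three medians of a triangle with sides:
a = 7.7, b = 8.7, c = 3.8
Median formula: m_a = ½√(2b² + 2c² − a²) (and cyclically). a² = 59.29, b² = 75.69, c² = 14.44.
m_a = ½√(2·75.69 + 2·14.44 − 59.29) = ½√120.97 ≈ ½·10.9986 ≈ 5.49932
m_b = ½√(2·59.29 + 2·14.44 − 75.69) = ½√71.77 ≈ ½·8.47172 ≈ 4.23586
m_c = ½√(2·59.29 + 2·75.69 − 14.44) = ½√255.52 ≈ ½·15.985 ≈ 7.9925

m_a = 5.499, m_b = 4.236, m_c = 7.992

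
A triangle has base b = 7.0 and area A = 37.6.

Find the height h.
A = ½·b·h  ⇒  h = 2A/b = 2·37.6/7.0 = 75.2/7.0 ≈ 10.7429

h = 10.74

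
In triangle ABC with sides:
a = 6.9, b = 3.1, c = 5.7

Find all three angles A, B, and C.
Law of cosines for each angle (a² = 47.61, b² = 9.61, c² = 32.49):
cos(A) = (b² + c² − a²)/(2bc) = (9.61 + 32.49 − 47.61)/(2·3.1·5.7) = -5.51/35.34 ≈ -0.155914  ⇒  A ≈ 98.9698°
cos(B) = (a² + c² − b²)/(2ac) = (47.61 + 32.49 − 9.61)/(2·6.9·5.7) = 70.49/78.66 ≈ 0.896135  ⇒  B ≈ 26.3454°
cos(C) = (a² + b² − c²)/(2ab) = (47.61 + 9.61 − 32.49)/(2·6.9·3.1) = 24.73/42.78 ≈ 0.578074  ⇒  C ≈ 54.6848°
Check: A + B + C ≈ 180°

A = 98.97°, B = 26.35°, C = 54.68°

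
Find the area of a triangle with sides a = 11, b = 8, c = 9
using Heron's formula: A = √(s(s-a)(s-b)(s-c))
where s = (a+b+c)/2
s = (11 + 8 + 9)/2 = 28/2 = 14
s − a = 3, s − b = 6, s − c = 5
s(s−a)(s−b)(s−c) = 14·3·6·5 = 1260
Area = √1260 ≈ 35.4965

s = 14.0, Area = 35.5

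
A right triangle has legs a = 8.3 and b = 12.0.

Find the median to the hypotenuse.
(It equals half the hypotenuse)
Hypotenuse c = √(a² + b²) = √(68.89 + 144) = √212.89 ≈ 14.5908
Median to hypotenuse = c/2 ≈ 14.5908/2 ≈ 7.29538

Median = 7.295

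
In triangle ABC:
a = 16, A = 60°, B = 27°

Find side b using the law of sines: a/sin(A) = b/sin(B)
a/sin(A) = b/sin(B)  ⇒  b = a·sin(B)/sin(A) = 16·sin(27°)/sin(60°)
sin(27°) ≈ 0.45399, sin(60°) ≈ 0.866025
b ≈ 16·0.45399/0.866025 ≈ 7.26385/0.866025 ≈ 8.38757

b = 8.388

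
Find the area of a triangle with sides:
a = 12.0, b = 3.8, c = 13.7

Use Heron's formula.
s = (12.0 + 3.8 + 13.7)/2 = 29.5/2 = 14.75
s − a = 2.75, s − b = 10.95, s − c = 1.05
s(s−a)(s−b)(s−c) = 14.75·2.75·10.95·1.05 ≈ 466.367
Area = √466.367 ≈ 21.5955

Area = 21.6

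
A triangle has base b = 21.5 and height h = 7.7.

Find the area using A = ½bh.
A = ½·b·h = ½·21.5·7.7 = ½·165.55 = 82.775

Area = 82.775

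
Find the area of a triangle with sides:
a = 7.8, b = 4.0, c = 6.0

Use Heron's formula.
s = (7.8 + 4.0 + 6.0)/2 = 17.8/2 = 8.9
s − a = 1.1, s − b = 4.9, s − c = 2.9
s(s−a)(s−b)(s−c) = 8.9·1.1·4.9·2.9 ≈ 139.116
Area = √139.116 ≈ 11.7947

Area = 11.79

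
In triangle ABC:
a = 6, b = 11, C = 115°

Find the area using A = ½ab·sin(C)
A = ½·a·b·sin(C) = ½·6·11·sin(115°)
sin(115°) ≈ 0.906308
A ≈ ½·66·0.906308 = 33·0.906308 ≈ 29.9082

Area = 29.91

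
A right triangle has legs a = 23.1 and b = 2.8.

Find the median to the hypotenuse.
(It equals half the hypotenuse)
Hypotenuse c = √(a² + b²) = √(533.61 + 7.84) = √541.45 ≈ 23.2691
Median to hypotenuse = c/2 ≈ 23.2691/2 ≈ 11.6345

Median = 11.63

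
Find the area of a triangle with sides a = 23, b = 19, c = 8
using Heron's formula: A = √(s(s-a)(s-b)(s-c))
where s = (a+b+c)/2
s = (23 + 19 + 8)/2 = 50/2 = 25
s − a = 2, s − b = 6, s − c = 17
s(s−a)(s−b)(s−c) = 25·2·6·17 = 5100
Area = √5100 ≈ 71.4143

s = 25.0, Area = 71.41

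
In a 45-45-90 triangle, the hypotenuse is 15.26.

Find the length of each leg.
In a 45-45-90 triangle hypotenuse = leg·√2, so leg = hypotenuse/√2.
Leg = 15.26/√2 ≈ 15.26/1.41421 ≈ 10.7904

Each leg = 10.79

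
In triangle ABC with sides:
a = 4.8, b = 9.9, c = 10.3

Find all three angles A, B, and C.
Law of cosines for each angle (a² = 23.04, b² = 98.01, c² = 106.09):
cos(A) = (b² + c² − a²)/(2bc) = (98.01 + 106.09 − 23.04)/(2·9.9·10.3) = 181.06/203.94 ≈ 0.88781  ⇒  A ≈ 27.4007°
cos(B) = (a² + c² − b²)/(2ac) = (23.04 + 106.09 − 98.01)/(2·4.8·10.3) = 31.12/98.88 ≈ 0.314725  ⇒  B ≈ 71.6558°
cos(C) = (a² + b² − c²)/(2ab) = (23.04 + 98.01 − 106.09)/(2·4.8·9.9) = 14.96/95.04 ≈ 0.157407  ⇒  C ≈ 80.9436°
Check: A + B + C ≈ 180°

A = 27.4°, B = 71.66°, C = 80.94°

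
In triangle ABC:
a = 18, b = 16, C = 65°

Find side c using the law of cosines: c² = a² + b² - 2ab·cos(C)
c² = 18² + 16² − 2·18·16·cos(65°)
cos(65°) ≈ 0.422618
c² ≈ 324 + 256 − 576·(0.422618) ≈ 580 − 243.428 ≈ 336.572
c ≈ √336.572 ≈ 18.3459

c = 18.35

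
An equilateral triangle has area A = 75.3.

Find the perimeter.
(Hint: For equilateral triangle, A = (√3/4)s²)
A = (√3/4)s²  ⇒  s² = 4A/√3 = 4·75.3/√3 = 301.2/1.73205 ≈ 173.898
s ≈ √173.898 ≈ 13.187
Perimeter = 3s ≈ 3·13.187 ≈ 39.5611

Perimeter = 39.56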